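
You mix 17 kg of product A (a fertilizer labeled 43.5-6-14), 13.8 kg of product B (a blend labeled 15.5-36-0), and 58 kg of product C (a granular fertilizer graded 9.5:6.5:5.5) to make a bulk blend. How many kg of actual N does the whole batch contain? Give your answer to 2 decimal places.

15.04 kg N

N mass = 43.5%×17 + 15.5%×13.8 + 9.5%×58 = 15.044 kg.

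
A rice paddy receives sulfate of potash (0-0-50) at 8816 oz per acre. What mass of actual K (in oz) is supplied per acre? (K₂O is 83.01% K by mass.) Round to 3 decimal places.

3659.081 oz K per acre

K₂O per acre = 8816 × 50% = 4408 oz.
Elemental K = 4408 × 0.8301 = 3659.0808 oz per acre.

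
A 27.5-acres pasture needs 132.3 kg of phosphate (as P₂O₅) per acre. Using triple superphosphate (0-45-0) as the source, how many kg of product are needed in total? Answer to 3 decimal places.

8085.000 kg

Product per acre = 132.3 / 45% = 294 kg.
Total product = 294 × 27.5 = 8085 kg.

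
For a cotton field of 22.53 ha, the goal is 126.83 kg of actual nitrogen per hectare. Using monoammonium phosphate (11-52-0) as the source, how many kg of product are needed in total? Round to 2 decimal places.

25977.09 kg

Product per hectare = 126.83 / 11% = 1153 kg.
Total product = 1153 × 22.53 = 25977.09 kg.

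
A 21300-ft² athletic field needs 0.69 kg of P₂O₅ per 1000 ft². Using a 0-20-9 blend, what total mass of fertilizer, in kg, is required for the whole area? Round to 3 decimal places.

Product per 1000 ft² = 0.69 / 20% = 3.45 kg.
Total product = 3.45 × 21300 / 1000 = 73.485 kg.

73.485 kg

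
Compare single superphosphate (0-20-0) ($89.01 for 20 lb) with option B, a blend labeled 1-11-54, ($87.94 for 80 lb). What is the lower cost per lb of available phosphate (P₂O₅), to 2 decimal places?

single superphosphate: P₂O₅ per bag = 20 × 20% = 4 lb; cost = 89.01 / 4 = $22.2525/lb P₂O₅.
option B: P₂O₅ per bag = 80 × 11% = 8.8 lb; cost = 87.94 / 8.8 = $9.9932/lb P₂O₅.
option B is cheaper.

$9.99 per lb P₂O₅ (option B)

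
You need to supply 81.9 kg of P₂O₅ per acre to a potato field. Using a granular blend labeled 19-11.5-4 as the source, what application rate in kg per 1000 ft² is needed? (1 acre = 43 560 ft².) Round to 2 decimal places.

Product per acre = 81.9 / 11.5% = 712.174 kg.
Convert to per 1000 ft²: 712.174 × 0.0229568 = 16.3493 kg.

16.35 kg of product per thousand sq ft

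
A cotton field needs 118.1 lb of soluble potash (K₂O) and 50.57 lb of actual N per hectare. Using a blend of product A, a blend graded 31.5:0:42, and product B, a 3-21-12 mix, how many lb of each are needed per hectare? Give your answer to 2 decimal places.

Let a = lb of product A, b = lb of product B (per hectare).
K₂O: 0.42·a + 0.12·b = 118.1
N: 0.315·a + 0.03·b = 50.57
Eliminate b: (row1) − 0.12/0.03·(row2) → -0.84·a = -84.18, so a = 100.214.
Then b = (50.57 − 0.315·100.214) / 0.03 = 633.417.

100.21 lb product A, 633.42 lb product B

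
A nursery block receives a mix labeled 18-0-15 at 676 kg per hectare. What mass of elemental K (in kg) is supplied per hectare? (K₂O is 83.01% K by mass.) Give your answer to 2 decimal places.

K₂O per hectare = 676 × 15% = 101.4 kg.
Elemental K = 101.4 × 0.8301 = 84.1721 kg per hectare.

84.17 kg K per hectare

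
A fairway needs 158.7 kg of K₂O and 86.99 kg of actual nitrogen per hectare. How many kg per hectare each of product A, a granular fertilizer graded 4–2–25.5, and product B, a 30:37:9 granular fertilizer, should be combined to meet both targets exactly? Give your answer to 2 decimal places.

Per-hectare balance (a = product A, b = product B):
K₂O: 0.255·a + 0.09·b = 158.7
N: 0.04·a + 0.3·b = 86.99
Solving simultaneously: a = 545.691, b = 217.208.

545.69 kg product A, 217.21 kg product B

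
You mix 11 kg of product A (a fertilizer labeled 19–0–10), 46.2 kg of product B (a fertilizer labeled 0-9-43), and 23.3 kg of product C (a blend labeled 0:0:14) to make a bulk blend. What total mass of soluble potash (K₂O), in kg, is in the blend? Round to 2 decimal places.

24.23 kg K₂O

K₂O mass = 10%×11 + 43%×46.2 + 14%×23.3 = 24.228 kg.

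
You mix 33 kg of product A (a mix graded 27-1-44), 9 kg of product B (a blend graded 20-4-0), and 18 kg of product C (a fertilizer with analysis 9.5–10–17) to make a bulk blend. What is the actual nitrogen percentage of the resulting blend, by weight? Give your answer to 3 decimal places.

Total mass = 33 + 9 + 18 = 60 kg.
N mass = 27%×33 + 20%×9 + 9.5%×18 = 12.42 kg.
% N = 12.42 / 60 = 20.7%.

20.700% N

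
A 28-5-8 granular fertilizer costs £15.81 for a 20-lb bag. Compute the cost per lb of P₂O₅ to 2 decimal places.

P₂O₅ in bag = 20 × 5% = 1 lb.
Cost per lb P₂O₅ = £15.81 / 1 = £15.8100.

£15.81 per lb P₂O₅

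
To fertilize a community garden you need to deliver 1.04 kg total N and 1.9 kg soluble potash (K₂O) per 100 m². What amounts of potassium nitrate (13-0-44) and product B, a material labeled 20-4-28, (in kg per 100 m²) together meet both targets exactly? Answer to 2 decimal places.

Let a = kg of potassium nitrate, b = kg of product B (per 100 m²).
N: 0.13·a + 0.2·b = 1.04
K₂O: 0.44·a + 0.28·b = 1.9
Solving simultaneously: a = 1.72093, b = 4.0814.

1.72 kg potassium nitrate, 4.08 kg product B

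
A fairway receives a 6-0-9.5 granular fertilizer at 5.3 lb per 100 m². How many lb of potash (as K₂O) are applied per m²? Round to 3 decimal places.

0.005 lb K₂O per sq m

K₂O per 100 m² = 5.3 × 9.5% = 0.5035 lb.
Convert to per m²: 0.5035 × 0.01 = 0.005035 lb.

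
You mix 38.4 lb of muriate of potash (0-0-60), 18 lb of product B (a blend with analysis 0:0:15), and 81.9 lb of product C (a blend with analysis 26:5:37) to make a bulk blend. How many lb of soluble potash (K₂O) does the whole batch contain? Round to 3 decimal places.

K₂O mass = 60%×38.4 + 15%×18 + 37%×81.9 = 56.043 lb.

56.043 lb K₂O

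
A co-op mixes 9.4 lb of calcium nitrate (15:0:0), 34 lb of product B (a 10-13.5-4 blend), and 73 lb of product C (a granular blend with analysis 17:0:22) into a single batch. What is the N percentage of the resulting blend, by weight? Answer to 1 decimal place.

Total mass = 9.4 + 34 + 73 = 116.4 lb.
N mass = 15%×9.4 + 10%×34 + 17%×73 = 17.22 lb.
% N = 17.22 / 116.4 = 14.7938%.

14.8% N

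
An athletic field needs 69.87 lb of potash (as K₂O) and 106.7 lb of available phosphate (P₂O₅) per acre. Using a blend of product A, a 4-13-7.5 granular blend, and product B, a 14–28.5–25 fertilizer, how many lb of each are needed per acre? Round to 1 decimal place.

607.8 lb product A, 97.1 lb product B

With a, b = lb per acre of product A and product B:
K₂O: 0.075·a + 0.25·b = 69.87
P₂O₅: 0.13·a + 0.285·b = 106.7
Eliminate b: (row1) − 0.25/0.285·(row2) → -0.0390351·a = -23.7265, so a = 607.825.
Then b = (106.7 − 0.13·607.825) / 0.285 = 97.1326.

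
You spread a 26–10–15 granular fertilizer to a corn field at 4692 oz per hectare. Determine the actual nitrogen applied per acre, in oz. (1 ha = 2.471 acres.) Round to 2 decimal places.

493.69 oz N per acre

nitrogen per hectare = 4692 × 26% = 1219.92 oz.
Convert to per acre: 1219.92 × 0.404694 = 493.6949 oz.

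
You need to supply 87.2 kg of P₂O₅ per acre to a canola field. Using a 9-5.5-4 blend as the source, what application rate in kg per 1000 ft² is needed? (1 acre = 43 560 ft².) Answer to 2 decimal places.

Product per acre = 87.2 / 5.5% = 1585.45 kg.
Convert to per 1000 ft²: 1585.45 × 0.0229568 = 36.397 kg.

36.40 kg of product per thousand sq ft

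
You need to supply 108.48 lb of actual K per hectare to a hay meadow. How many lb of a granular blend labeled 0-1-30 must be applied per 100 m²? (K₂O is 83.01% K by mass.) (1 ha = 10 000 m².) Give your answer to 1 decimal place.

As K₂O: 108.48 / 0.8301 = 130.683 lb per hectare.
Product per hectare = 130.683 / 30% = 435.61 lb.
Convert to per 100 m²: 435.61 × 0.01 = 4.3561 lb.

4.4 lb of product per hundred sq m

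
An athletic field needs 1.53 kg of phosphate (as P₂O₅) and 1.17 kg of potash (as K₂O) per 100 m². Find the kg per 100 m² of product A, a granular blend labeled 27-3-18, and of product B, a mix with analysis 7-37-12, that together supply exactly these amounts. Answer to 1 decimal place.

Let a = kg of product A, b = kg of product B (per 100 m²).
P₂O₅: 0.03·a + 0.37·b = 1.53
K₂O: 0.18·a + 0.12·b = 1.17
Solving simultaneously: a = 3.95714, b = 3.81429.

4.0 kg product A, 3.8 kg product B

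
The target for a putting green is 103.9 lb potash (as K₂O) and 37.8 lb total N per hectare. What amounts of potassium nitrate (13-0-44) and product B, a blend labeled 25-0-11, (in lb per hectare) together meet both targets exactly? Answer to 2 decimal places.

227.97 lb potassium nitrate, 32.65 lb product B

Let a = lb of potassium nitrate, b = lb of product B (per hectare).
K₂O: 0.44·a + 0.11·b = 103.9
N: 0.13·a + 0.25·b = 37.8
Eliminate b: (row1) − 0.11/0.25·(row2) → 0.3828·a = 87.268, so a = 227.973.
Then b = (37.8 − 0.13·227.973) / 0.25 = 32.6541.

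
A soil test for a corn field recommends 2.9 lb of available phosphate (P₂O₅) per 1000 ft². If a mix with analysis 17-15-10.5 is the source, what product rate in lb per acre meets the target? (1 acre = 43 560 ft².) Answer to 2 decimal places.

842.16 lb of product per acre

Product per 1000 ft² = 2.9 / 15% = 19.3333 lb.
Convert to per acre: 19.3333 × 43.56 = 842.16 lb.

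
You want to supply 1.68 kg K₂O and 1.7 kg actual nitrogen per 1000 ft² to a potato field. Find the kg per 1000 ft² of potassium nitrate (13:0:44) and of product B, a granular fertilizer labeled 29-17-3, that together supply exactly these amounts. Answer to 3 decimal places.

Let a = kg of potassium nitrate, b = kg of product B (per 1000 ft²).
K₂O: 0.44·a + 0.03·b = 1.68
N: 0.13·a + 0.29·b = 1.7
Eliminate a: (row1) − 0.44/0.13·(row2) → -0.951538·b = -4.07385, so b = 4.28133.
Back-substitute: a = (1.68 − 0.03·4.28133) / 0.44 = 3.52627.

3.526 kg potassium nitrate, 4.281 kg product B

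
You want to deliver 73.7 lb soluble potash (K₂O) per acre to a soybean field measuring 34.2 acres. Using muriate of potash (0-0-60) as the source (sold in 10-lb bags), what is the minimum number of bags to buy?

421 bags

Product per acre = 73.7 / 60% = 122.833 lb.
Total product = 122.833 × 34.2 = 4200.9 lb.
Bags = ⌈4200.9 / 10⌉ = 421.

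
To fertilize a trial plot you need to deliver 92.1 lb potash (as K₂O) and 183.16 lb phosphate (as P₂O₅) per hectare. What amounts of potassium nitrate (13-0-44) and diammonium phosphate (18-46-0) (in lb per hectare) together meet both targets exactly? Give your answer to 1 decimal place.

Per-hectare balance (a = potassium nitrate, b = diammonium phosphate):
K₂O: 0.44·a + 0·b = 92.1
P₂O₅: 0·a + 0.46·b = 183.16
Solving simultaneously: a = 209.318, b = 398.174.

209.3 lb potassium nitrate, 398.2 lb diammonium phosphate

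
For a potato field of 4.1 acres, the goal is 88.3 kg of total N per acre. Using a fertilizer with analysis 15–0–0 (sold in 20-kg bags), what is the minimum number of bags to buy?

121 bags

Product per acre = 88.3 / 15% = 588.667 kg.
Total product = 588.667 × 4.1 = 2413.53 kg.
Bags = ⌈2413.53 / 20⌉ = 121.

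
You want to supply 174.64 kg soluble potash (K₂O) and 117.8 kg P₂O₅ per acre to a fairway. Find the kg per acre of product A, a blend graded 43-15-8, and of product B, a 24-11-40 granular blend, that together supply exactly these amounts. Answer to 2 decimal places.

545.11 kg product A, 327.58 kg product B

Per-acre balance (a = product A, b = product B):
K₂O: 0.08·a + 0.4·b = 174.64
P₂O₅: 0.15·a + 0.11·b = 117.8
Solving simultaneously: a = 545.109, b = 327.578.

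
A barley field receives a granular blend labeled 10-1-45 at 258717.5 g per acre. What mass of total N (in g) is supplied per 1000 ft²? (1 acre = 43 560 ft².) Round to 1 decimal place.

593.9 g N per thousand sq ft

nitrogen per acre = 258717.5 × 10% = 25871.8 g.
Convert to per 1000 ft²: 25871.8 × 0.0229568 = 593.934 g.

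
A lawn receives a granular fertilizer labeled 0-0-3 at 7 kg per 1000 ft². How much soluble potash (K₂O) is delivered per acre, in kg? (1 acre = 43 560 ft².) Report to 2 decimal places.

9.15 kg K₂O per acre

K₂O per 1000 ft² = 7 × 3% = 0.21 kg.
Convert to per acre: 0.21 × 43.56 = 9.1476 kg.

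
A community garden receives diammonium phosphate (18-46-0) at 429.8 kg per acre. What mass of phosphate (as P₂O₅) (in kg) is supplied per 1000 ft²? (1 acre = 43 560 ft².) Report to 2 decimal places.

4.54 kg P₂O₅ per thousand sq ft

P₂O₅ per acre = 429.8 × 46% = 197.708 kg.
Convert to per 1000 ft²: 197.708 × 0.0229568 = 4.53875 kg.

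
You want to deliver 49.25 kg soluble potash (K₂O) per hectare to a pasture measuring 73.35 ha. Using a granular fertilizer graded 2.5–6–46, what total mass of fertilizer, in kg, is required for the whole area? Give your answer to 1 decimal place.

Product per hectare = 49.25 / 46% = 107.065 kg.
Total product = 107.065 × 73.35 = 7853.23 kg.

7853.2 kg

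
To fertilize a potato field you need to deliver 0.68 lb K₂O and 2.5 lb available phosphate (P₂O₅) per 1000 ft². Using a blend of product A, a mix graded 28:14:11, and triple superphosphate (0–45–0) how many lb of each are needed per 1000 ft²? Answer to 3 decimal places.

6.182 lb product A, 3.632 lb triple superphosphate

Per-1000 ft² balance (a = product A, b = triple superphosphate):
K₂O: 0.11·a + 0·b = 0.68
P₂O₅: 0.14·a + 0.45·b = 2.5
Eliminate b: (row1) − 0/0.45·(row2) → 0.11·a = 0.68, so a = 6.18182.
Then b = (2.5 − 0.14·6.18182) / 0.45 = 3.63232.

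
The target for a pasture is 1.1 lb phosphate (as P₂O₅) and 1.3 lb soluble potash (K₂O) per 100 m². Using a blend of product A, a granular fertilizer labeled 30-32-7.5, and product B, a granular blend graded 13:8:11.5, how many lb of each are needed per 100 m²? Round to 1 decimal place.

Per-100 m² balance (a = product A, b = product B):
P₂O₅: 0.32·a + 0.08·b = 1.1
K₂O: 0.075·a + 0.115·b = 1.3
From row1: a = (1.1 − 0.08·b) / 0.32.
Into row2: 0.075·(1.1 − 0.08·b)/0.32 + 0.115·b = 1.3 → b = 10.8279, a = 0.730519.

0.7 lb product A, 10.8 lb product B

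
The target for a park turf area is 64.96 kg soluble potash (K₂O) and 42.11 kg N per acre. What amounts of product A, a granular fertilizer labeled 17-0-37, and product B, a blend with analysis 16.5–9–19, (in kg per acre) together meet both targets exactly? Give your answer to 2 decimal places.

94.52 kg product A, 157.83 kg product B

Per-acre balance (a = product A, b = product B):
K₂O: 0.37·a + 0.19·b = 64.96
N: 0.17·a + 0.165·b = 42.11
From row1: a = (64.96 − 0.19·b) / 0.37.
Into row2: 0.17·(64.96 − 0.19·b)/0.37 + 0.165·b = 42.11 → b = 157.826, a = 94.5217.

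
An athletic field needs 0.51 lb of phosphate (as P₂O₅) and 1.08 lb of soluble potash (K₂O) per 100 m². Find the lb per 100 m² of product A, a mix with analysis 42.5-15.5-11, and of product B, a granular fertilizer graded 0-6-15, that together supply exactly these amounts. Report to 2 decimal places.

With a, b = lb per 100 m² of product A and product B:
P₂O₅: 0.155·a + 0.06·b = 0.51
K₂O: 0.11·a + 0.15·b = 1.08
From row1: a = (0.51 − 0.06·b) / 0.155.
Into row2: 0.11·(0.51 − 0.06·b)/0.155 + 0.15·b = 1.08 → b = 6.68468, a = 0.702703.

0.70 lb product A, 6.68 lb product B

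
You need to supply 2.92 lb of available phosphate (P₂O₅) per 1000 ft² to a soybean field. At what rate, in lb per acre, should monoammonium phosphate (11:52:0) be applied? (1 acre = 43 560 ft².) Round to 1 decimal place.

244.6 lb of product per acre

Product per 1000 ft² = 2.92 / 52% = 5.61538 lb.
Convert to per acre: 5.61538 × 43.56 = 244.606 lb.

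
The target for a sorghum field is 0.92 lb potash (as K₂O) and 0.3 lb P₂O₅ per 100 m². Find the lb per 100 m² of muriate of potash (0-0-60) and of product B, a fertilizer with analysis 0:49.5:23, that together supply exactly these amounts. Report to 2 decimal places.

1.30 lb muriate of potash, 0.61 lb product B

With a, b = lb per 100 m² of muriate of potash and product B:
K₂O: 0.6·a + 0.23·b = 0.92
P₂O₅: 0·a + 0.495·b = 0.3
Solving simultaneously: a = 1.30101, b = 0.606061.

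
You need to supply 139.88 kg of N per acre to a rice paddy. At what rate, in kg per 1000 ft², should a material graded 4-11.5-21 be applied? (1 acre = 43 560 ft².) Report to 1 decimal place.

Product per acre = 139.88 / 4% = 3497 kg.
Convert to per 1000 ft²: 3497 × 0.0229568 = 80.2801 kg.

80.3 kg of product per thousand sq ft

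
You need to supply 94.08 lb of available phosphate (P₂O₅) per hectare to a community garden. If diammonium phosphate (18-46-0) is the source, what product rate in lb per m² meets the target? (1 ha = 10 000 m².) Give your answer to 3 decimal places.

Product per hectare = 94.08 / 46% = 204.522 lb.
Convert to per m²: 204.522 × 0.0001 = 0.0204522 lb.

0.020 lb of product per sq m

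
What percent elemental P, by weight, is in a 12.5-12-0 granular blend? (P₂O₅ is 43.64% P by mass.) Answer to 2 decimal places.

5.24% P

%P = 12 × 0.4364 = 5.2368%.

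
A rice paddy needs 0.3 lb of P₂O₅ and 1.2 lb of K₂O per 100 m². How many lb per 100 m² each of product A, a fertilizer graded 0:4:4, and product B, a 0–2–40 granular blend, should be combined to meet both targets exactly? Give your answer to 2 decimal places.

6.32 lb product A, 2.37 lb product B

Per-100 m² balance (a = product A, b = product B):
P₂O₅: 0.04·a + 0.02·b = 0.3
K₂O: 0.04·a + 0.4·b = 1.2
Eliminate b: (row1) − 0.02/0.4·(row2) → 0.038·a = 0.24, so a = 6.31579.
Then b = (1.2 − 0.04·6.31579) / 0.4 = 2.36842.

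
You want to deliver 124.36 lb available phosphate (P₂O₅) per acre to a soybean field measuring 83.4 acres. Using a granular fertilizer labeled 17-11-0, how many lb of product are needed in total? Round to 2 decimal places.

Product per acre = 124.36 / 11% = 1130.55 lb.
Total product = 1130.55 × 83.4 = 94287.491 lb.

94287.49 lb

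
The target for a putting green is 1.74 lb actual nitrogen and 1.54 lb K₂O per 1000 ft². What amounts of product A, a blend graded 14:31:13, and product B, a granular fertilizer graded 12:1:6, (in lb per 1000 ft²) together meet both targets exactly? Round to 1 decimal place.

Let a = lb of product A, b = lb of product B (per 1000 ft²).
N: 0.14·a + 0.12·b = 1.74
K₂O: 0.13·a + 0.06·b = 1.54
Eliminate b: (row1) − 0.12/0.06·(row2) → -0.12·a = -1.34, so a = 11.1667.
Then b = (1.54 − 0.13·11.1667) / 0.06 = 1.47222.

11.2 lb product A, 1.5 lb product B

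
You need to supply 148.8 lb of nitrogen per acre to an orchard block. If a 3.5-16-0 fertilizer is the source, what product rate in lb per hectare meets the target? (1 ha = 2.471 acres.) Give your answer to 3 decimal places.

10505.280 lb of product per hectare

Product per acre = 148.8 / 3.5% = 4251.43 lb.
Convert to per hectare: 4251.43 × 2.471 = 10505.28 lb.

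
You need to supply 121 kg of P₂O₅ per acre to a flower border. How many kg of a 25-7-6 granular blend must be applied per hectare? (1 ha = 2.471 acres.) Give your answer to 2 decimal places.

Product per acre = 121 / 7% = 1728.57 kg.
Convert to per hectare: 1728.57 × 2.471 = 4271.3 kg.

4271.30 kg of product per hectare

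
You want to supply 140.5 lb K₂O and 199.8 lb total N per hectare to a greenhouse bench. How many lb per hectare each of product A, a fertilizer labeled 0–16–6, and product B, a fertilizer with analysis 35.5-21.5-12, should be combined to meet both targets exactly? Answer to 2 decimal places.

1216.03 lb product A, 562.82 lb product B

With a, b = lb per hectare of product A and product B:
K₂O: 0.06·a + 0.12·b = 140.5
N: 0·a + 0.355·b = 199.8
Solving simultaneously: a = 1216.033, b = 562.817.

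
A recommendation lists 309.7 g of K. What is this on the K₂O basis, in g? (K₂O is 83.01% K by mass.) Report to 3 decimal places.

K₂O = 309.7 / 0.8301 = 373.0876 g.

373.088 g K₂O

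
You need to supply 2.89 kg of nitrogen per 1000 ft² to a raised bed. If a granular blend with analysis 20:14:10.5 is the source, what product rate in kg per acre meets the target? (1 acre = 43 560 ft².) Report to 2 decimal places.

629.44 kg of product per acre

Product per 1000 ft² = 2.89 / 20% = 14.45 kg.
Convert to per acre: 14.45 × 43.56 = 629.442 kg.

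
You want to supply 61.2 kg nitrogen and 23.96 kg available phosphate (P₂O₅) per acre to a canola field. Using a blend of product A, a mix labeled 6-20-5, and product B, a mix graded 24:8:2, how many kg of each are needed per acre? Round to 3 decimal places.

19.778 kg product A, 250.056 kg product B

Per-acre balance (a = product A, b = product B):
N: 0.06·a + 0.24·b = 61.2
P₂O₅: 0.2·a + 0.08·b = 23.96
Eliminate a: (row1) − 0.06/0.2·(row2) → 0.216·b = 54.012, so b = 250.0556.
Back-substitute: a = (61.2 − 0.24·250.0556) / 0.06 = 19.7778.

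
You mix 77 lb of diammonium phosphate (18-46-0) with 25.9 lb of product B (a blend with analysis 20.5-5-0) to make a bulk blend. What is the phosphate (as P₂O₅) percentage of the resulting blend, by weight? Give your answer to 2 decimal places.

Total mass = 77 + 25.9 = 102.9 lb.
P₂O₅ mass = 46%×77 + 5%×25.9 = 36.715 lb.
% P₂O₅ = 36.715 / 102.9 = 35.6803%.

35.68% P₂O₅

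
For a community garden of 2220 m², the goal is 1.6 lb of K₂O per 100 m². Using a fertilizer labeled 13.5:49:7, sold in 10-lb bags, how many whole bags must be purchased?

Product per 100 m² = 1.6 / 7% = 22.8571 lb.
Total product = 22.8571 × 2220 / 100 = 507.429 lb.
Bags = ⌈507.429 / 10⌉ = 51.

51 bags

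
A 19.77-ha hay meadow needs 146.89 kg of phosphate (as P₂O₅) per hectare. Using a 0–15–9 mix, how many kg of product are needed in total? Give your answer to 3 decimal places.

19360.102 kg

Product per hectare = 146.89 / 15% = 979.267 kg.
Total product = 979.267 × 19.77 = 19360.102 kg.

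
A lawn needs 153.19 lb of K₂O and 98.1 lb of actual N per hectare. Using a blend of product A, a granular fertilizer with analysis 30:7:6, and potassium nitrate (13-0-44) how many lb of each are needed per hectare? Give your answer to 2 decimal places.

187.19 lb product A, 322.63 lb potassium nitrate

Let a = lb of product A, b = lb of potassium nitrate (per hectare).
K₂O: 0.06·a + 0.44·b = 153.19
N: 0.3·a + 0.13·b = 98.1
Eliminate a: (row1) − 0.06/0.3·(row2) → 0.414·b = 133.57, so b = 322.633.
Back-substitute: a = (153.19 − 0.44·322.633) / 0.06 = 187.192.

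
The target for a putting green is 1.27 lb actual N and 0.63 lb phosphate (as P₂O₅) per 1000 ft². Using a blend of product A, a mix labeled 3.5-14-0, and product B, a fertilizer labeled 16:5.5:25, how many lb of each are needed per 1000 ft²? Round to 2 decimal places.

With a, b = lb per 1000 ft² of product A and product B:
N: 0.035·a + 0.16·b = 1.27
P₂O₅: 0.14·a + 0.055·b = 0.63
Solving simultaneously: a = 1.5116, b = 7.60684.

1.51 lb product A, 7.61 lb product B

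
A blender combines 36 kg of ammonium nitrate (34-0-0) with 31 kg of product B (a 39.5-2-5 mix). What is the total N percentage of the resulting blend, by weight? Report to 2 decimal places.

36.54% N

Total mass = 36 + 31 = 67 kg.
N mass = 34%×36 + 39.5%×31 = 24.485 kg.
% N = 24.485 / 67 = 36.5448%.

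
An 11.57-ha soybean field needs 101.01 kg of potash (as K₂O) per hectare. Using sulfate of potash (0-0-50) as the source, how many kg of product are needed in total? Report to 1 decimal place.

2337.4 kg

Product per hectare = 101.01 / 50% = 202.02 kg.
Total product = 202.02 × 11.57 = 2337.37 kg.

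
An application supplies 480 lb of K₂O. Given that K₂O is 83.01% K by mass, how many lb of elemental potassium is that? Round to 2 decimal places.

398.45 lb K

K = 480 × 0.8301 = 398.448 lb.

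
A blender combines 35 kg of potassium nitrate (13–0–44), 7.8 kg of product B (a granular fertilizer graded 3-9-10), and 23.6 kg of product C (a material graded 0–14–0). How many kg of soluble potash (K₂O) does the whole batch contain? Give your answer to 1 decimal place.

K₂O mass = 44%×35 + 10%×7.8 + 0%×23.6 = 16.18 kg.

16.2 kg K₂O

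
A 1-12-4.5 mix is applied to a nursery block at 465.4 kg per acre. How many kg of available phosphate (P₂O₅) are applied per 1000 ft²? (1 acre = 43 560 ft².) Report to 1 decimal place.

P₂O₅ per acre = 465.4 × 12% = 55.848 kg.
Convert to per 1000 ft²: 55.848 × 0.0229568 = 1.28209 kg.

1.3 kg P₂O₅ per thousand sq ft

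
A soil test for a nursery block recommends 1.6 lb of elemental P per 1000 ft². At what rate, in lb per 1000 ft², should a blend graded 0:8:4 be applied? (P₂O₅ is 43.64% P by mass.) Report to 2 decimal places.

As P₂O₅: 1.6 / 0.4364 = 3.66636 lb per 1000 ft².
Product per 1000 ft² = 3.66636 / 8% = 45.8295 lb.

45.83 lb of product per thousand sq ft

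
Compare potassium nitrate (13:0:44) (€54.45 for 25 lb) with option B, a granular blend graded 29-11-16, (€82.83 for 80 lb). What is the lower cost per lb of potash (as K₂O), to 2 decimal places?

€4.95 per lb K₂O (potassium nitrate)

potassium nitrate: K₂O per bag = 25 × 44% = 11 lb; cost = 54.45 / 11 = €4.9500/lb K₂O.
option B: K₂O per bag = 80 × 16% = 12.8 lb; cost = 82.83 / 12.8 = €6.4711/lb K₂O.
potassium nitrate is cheaper.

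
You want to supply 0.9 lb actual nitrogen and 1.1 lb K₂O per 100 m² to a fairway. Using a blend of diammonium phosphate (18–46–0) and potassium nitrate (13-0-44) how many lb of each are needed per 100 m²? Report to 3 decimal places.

3.194 lb diammonium phosphate, 2.500 lb potassium nitrate

Let a = lb of diammonium phosphate, b = lb of potassium nitrate (per 100 m²).
N: 0.18·a + 0.13·b = 0.9
K₂O: 0·a + 0.44·b = 1.1
Solving simultaneously: a = 3.19444, b = 2.5.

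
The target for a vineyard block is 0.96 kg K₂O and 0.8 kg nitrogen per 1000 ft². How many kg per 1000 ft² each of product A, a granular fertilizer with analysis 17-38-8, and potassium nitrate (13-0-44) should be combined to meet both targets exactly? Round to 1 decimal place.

3.5 kg product A, 1.5 kg potassium nitrate

With a, b = kg per 1000 ft² of product A and potassium nitrate:
K₂O: 0.08·a + 0.44·b = 0.96
N: 0.17·a + 0.13·b = 0.8
From row1: a = (0.96 − 0.44·b) / 0.08.
Into row2: 0.17·(0.96 − 0.44·b)/0.08 + 0.13·b = 0.8 → b = 1.54037, a = 3.52795.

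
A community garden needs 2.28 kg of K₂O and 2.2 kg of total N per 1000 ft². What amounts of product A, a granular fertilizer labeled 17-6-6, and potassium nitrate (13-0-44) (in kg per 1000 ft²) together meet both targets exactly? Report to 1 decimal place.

10.0 kg product A, 3.8 kg potassium nitrate

Per-1000 ft² balance (a = product A, b = potassium nitrate):
K₂O: 0.06·a + 0.44·b = 2.28
N: 0.17·a + 0.13·b = 2.2
From row1: a = (2.28 − 0.44·b) / 0.06.
Into row2: 0.17·(2.28 − 0.44·b)/0.06 + 0.13·b = 2.2 → b = 3.81493, a = 10.0239.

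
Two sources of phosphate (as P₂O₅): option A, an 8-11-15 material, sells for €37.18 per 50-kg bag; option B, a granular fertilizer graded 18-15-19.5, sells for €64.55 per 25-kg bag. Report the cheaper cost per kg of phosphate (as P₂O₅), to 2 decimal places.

option A: P₂O₅ per bag = 50 × 11% = 5.5 kg; cost = 37.18 / 5.5 = €6.7600/kg P₂O₅.
option B: P₂O₅ per bag = 25 × 15% = 3.75 kg; cost = 64.55 / 3.75 = €17.2133/kg P₂O₅.
option A is cheaper.

€6.76 per kg P₂O₅ (option A)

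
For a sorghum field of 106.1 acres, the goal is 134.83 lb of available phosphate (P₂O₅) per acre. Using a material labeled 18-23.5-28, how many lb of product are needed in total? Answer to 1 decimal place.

Product per acre = 134.83 / 23.5% = 573.745 lb.
Total product = 573.745 × 106.1 = 60874.31 lb.

60874.3 lb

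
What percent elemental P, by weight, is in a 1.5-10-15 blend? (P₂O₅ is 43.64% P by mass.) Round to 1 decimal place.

4.4% P

%P = 10 × 0.4364 = 4.364%.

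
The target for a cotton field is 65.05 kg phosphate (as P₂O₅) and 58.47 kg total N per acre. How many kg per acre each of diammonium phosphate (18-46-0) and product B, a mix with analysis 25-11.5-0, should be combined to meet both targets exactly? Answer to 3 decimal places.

101.150 kg diammonium phosphate, 161.052 kg product B

Let a = kg of diammonium phosphate, b = kg of product B (per acre).
P₂O₅: 0.46·a + 0.115·b = 65.05
N: 0.18·a + 0.25·b = 58.47
Solving simultaneously: a = 101.1501, b = 161.05196.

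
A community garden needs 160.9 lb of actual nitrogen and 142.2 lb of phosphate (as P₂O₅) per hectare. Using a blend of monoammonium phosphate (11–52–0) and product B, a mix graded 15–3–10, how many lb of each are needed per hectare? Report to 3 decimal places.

220.924 lb monoammonium phosphate, 910.656 lb product B

Let a = lb of monoammonium phosphate, b = lb of product B (per hectare).
N: 0.11·a + 0.15·b = 160.9
P₂O₅: 0.52·a + 0.03·b = 142.2
Eliminate b: (row1) − 0.15/0.03·(row2) → -2.49·a = -550.1, so a = 220.9237.
Then b = (142.2 − 0.52·220.9237) / 0.03 = 910.65596.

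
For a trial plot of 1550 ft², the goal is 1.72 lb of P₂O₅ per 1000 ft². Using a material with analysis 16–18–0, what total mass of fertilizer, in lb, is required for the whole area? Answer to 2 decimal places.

14.81 lb

Product per 1000 ft² = 1.72 / 18% = 9.55556 lb.
Total product = 9.55556 × 1550 / 1000 = 14.8111 lb.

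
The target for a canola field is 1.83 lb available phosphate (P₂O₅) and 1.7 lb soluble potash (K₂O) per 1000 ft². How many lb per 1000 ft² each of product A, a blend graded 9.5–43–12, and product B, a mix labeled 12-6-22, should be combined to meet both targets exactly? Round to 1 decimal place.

3.4 lb product A, 5.9 lb product B

With a, b = lb per 1000 ft² of product A and product B:
P₂O₅: 0.43·a + 0.06·b = 1.83
K₂O: 0.12·a + 0.22·b = 1.7
Eliminate a: (row1) − 0.43/0.12·(row2) → -0.728333·b = -4.26167, so b = 5.85126.
Back-substitute: a = (1.83 − 0.06·5.85126) / 0.43 = 3.43936.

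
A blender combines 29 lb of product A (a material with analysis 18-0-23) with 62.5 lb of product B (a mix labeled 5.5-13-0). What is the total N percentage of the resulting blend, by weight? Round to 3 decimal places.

Total mass = 29 + 62.5 = 91.5 lb.
N mass = 18%×29 + 5.5%×62.5 = 8.6575 lb.
% N = 8.6575 / 91.5 = 9.46175%.

9.462% N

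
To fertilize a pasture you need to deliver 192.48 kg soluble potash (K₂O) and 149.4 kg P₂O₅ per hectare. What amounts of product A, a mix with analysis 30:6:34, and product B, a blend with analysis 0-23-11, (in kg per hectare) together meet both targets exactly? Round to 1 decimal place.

Per-hectare balance (a = product A, b = product B):
K₂O: 0.34·a + 0.11·b = 192.48
P₂O₅: 0.06·a + 0.23·b = 149.4
Eliminate a: (row1) − 0.34/0.06·(row2) → -1.19333·b = -654.12, so b = 548.145.
Back-substitute: a = (192.48 − 0.11·548.145) / 0.34 = 388.777.

388.8 kg product A, 548.1 kg product B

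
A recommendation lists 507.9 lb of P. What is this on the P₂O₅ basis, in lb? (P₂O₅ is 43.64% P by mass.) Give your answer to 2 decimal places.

P₂O₅ = 507.9 / 0.4364 = 1163.841 lb.

1163.84 lb P₂O₅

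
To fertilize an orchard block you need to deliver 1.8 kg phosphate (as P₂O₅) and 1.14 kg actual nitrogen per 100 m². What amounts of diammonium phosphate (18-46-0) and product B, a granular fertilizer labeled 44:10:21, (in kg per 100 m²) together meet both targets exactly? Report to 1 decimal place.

3.7 kg diammonium phosphate, 1.1 kg product B

Per-100 m² balance (a = diammonium phosphate, b = product B):
P₂O₅: 0.46·a + 0.1·b = 1.8
N: 0.18·a + 0.44·b = 1.14
Eliminate a: (row1) − 0.46/0.18·(row2) → -1.02444·b = -1.11333, so b = 1.08677.
Back-substitute: a = (1.8 − 0.1·1.08677) / 0.46 = 3.67679.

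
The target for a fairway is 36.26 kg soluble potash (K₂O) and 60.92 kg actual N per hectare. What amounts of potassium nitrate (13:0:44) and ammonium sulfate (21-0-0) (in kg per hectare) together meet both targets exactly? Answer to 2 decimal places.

82.41 kg potassium nitrate, 239.08 kg ammonium sulfate

Per-hectare balance (a = potassium nitrate, b = ammonium sulfate):
K₂O: 0.44·a + 0·b = 36.26
N: 0.13·a + 0.21·b = 60.92
Eliminate b: (row1) − 0/0.21·(row2) → 0.44·a = 36.26, so a = 82.4091.
Then b = (60.92 − 0.13·82.4091) / 0.21 = 239.0801.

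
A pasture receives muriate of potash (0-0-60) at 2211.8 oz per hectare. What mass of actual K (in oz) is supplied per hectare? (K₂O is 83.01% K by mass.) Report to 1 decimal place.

K₂O per hectare = 2211.8 × 60% = 1327.08 oz.
Elemental K = 1327.08 × 0.8301 = 1101.61 oz per hectare.

1101.6 oz K per hectare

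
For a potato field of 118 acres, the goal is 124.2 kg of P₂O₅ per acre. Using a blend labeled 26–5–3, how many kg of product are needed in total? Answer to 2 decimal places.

293112.00 kg

Product per acre = 124.2 / 5% = 2484 kg.
Total product = 2484 × 118 = 293112 kg.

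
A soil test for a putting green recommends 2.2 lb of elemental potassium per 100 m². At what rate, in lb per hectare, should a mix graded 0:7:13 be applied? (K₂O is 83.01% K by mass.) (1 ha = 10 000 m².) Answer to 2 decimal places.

As K₂O: 2.2 / 0.8301 = 2.65028 lb per 100 m².
Product per 100 m² = 2.65028 / 13% = 20.3868 lb.
Convert to per hectare: 20.3868 × 100 = 2038.679 lb.

2038.68 lb of product per hectare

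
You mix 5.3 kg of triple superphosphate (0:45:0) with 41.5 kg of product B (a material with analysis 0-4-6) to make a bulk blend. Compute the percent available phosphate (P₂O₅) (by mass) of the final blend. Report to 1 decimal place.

8.6% P₂O₅

Total mass = 5.3 + 41.5 = 46.8 kg.
P₂O₅ mass = 45%×5.3 + 4%×41.5 = 4.045 kg.
% P₂O₅ = 4.045 / 46.8 = 8.64316%.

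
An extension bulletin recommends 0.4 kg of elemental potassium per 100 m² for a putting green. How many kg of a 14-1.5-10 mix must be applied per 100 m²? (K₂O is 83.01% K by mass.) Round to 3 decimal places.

As K₂O: 0.4 / 0.8301 = 0.48187 kg per 100 m².
Product per 100 m² = 0.48187 / 10% = 4.8187 kg.

4.819 kg of product per hundred sq m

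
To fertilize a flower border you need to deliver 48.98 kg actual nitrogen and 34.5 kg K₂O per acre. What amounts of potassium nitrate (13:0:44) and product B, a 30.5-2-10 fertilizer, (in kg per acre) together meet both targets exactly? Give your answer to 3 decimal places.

46.407 kg potassium nitrate, 140.810 kg product B

Per-acre balance (a = potassium nitrate, b = product B):
N: 0.13·a + 0.305·b = 48.98
K₂O: 0.44·a + 0.1·b = 34.5
Eliminate a: (row1) − 0.13/0.44·(row2) → 0.275455·b = 38.7868, so b = 140.8102.
Back-substitute: a = (48.98 − 0.305·140.8102) / 0.13 = 46.4068.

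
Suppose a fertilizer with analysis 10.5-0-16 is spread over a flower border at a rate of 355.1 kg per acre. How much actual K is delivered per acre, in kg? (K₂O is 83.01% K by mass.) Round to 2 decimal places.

47.16 kg K per acre

K₂O per acre = 355.1 × 16% = 56.816 kg.
Elemental K = 56.816 × 0.8301 = 47.163 kg per acre.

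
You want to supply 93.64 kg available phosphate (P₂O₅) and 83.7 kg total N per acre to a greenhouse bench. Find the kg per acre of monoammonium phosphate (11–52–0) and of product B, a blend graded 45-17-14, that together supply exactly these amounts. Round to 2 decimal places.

With a, b = kg per acre of monoammonium phosphate and product B:
P₂O₅: 0.52·a + 0.17·b = 93.64
N: 0.11·a + 0.45·b = 83.7
From row1: a = (93.64 − 0.17·b) / 0.52.
Into row2: 0.11·(93.64 − 0.17·b)/0.52 + 0.45·b = 83.7 → b = 154.313, a = 129.628.

129.63 kg monoammonium phosphate, 154.31 kg product B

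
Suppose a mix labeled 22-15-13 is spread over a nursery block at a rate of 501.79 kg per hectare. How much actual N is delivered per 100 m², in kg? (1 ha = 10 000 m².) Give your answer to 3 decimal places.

nitrogen per hectare = 501.79 × 22% = 110.394 kg.
Convert to per 100 m²: 110.394 × 0.01 = 1.10394 kg.

1.104 kg N per hundred sq m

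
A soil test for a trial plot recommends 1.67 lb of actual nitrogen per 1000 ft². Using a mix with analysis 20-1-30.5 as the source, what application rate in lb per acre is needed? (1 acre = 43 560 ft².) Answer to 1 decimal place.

Product per 1000 ft² = 1.67 / 20% = 8.35 lb.
Convert to per acre: 8.35 × 43.56 = 363.726 lb.

363.7 lb of product per acre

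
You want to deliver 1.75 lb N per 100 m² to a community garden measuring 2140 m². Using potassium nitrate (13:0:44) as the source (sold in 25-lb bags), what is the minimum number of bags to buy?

12 bags

Product per 100 m² = 1.75 / 13% = 13.4615 lb.
Total product = 13.4615 × 2140 / 100 = 288.077 lb.
Bags = ⌈288.077 / 25⌉ = 12.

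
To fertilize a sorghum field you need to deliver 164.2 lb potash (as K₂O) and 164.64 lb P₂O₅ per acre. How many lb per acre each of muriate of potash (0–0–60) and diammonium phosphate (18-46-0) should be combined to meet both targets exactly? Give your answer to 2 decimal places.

With a, b = lb per acre of muriate of potash and diammonium phosphate:
K₂O: 0.6·a + 0·b = 164.2
P₂O₅: 0·a + 0.46·b = 164.64
Solving simultaneously: a = 273.667, b = 357.913.

273.67 lb muriate of potash, 357.91 lb diammonium phosphate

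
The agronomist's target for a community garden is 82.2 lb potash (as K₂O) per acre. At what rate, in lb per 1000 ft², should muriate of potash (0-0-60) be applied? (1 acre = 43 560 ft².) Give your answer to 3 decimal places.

Product per acre = 82.2 / 60% = 137 lb.
Convert to per 1000 ft²: 137 × 0.0229568 = 3.14509 lb.

3.145 lb of product per thousand sq ft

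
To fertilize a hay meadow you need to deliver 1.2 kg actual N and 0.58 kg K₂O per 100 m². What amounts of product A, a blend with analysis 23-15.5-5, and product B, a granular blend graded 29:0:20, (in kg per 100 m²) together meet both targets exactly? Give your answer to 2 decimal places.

2.28 kg product A, 2.33 kg product B

With a, b = kg per 100 m² of product A and product B:
N: 0.23·a + 0.29·b = 1.2
K₂O: 0.05·a + 0.2·b = 0.58
Eliminate a: (row1) − 0.23/0.05·(row2) → -0.63·b = -1.468, so b = 2.33016.
Back-substitute: a = (1.2 − 0.29·2.33016) / 0.23 = 2.27937.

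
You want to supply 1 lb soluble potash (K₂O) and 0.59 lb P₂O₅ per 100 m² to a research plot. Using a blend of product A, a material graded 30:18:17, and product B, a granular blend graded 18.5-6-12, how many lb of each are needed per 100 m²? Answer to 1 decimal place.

0.9 lb product A, 7.0 lb product B

With a, b = lb per 100 m² of product A and product B:
K₂O: 0.17·a + 0.12·b = 1
P₂O₅: 0.18·a + 0.06·b = 0.59
Solving simultaneously: a = 0.947368, b = 6.99123.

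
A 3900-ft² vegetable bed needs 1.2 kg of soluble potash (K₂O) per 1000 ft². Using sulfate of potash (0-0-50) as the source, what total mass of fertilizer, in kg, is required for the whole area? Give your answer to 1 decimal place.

Product per 1000 ft² = 1.2 / 50% = 2.4 kg.
Total product = 2.4 × 3900 / 1000 = 9.36 kg.

9.4 kg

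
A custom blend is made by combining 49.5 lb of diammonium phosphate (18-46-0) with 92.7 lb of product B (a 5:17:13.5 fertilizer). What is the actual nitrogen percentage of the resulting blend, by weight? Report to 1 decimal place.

9.5% N

Total mass = 49.5 + 92.7 = 142.2 lb.
N mass = 18%×49.5 + 5%×92.7 = 13.545 lb.
% N = 13.545 / 142.2 = 9.52532%.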